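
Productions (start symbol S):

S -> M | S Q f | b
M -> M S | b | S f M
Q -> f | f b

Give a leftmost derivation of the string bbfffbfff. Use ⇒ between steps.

S⇒SQf⇒SQfQf⇒SQfQfQf⇒MQfQfQf⇒MSQfQfQf⇒bSQfQfQf⇒bbQfQfQf⇒bbffQfQf⇒bbfffbfQf⇒bbfffbfff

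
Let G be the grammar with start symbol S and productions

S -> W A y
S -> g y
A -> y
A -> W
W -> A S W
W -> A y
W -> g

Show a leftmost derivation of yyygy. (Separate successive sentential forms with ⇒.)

S ⇒ WAy ⇒ AyAy ⇒ WyAy ⇒ AyyAy ⇒ yyyAy ⇒ yyyWy ⇒ yyygy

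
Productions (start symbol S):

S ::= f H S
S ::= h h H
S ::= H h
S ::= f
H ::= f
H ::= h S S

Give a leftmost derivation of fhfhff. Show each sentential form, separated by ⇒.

S ⇒ fHS ⇒ fhSSS ⇒ fhHhSS ⇒ fhfhSS ⇒ fhfhfS ⇒ fhfhff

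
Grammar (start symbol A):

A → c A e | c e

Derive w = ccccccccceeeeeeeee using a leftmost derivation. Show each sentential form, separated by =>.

A => cAe   [A → c A e]
cAe => ccAee   [A → c A e]
ccAee => cccAeee   [A → c A e]
cccAeee => ccccAeeee   [A → c A e]
ccccAeeee => cccccAeeeee   [A → c A e]
cccccAeeeee => ccccccAeeeeee   [A → c A e]
ccccccAeeeeee => cccccccAeeeeeee   [A → c A e]
cccccccAeeeeeee => ccccccccAeeeeeeee   [A → c A e]
ccccccccAeeeeeeee => ccccccccceeeeeeeee   [A → c e]

A => cAe => ccAee => cccAeee => ccccAeeee => cccccAeeeee => ccccccAeeeeee => cccccccAeeeeeee => ccccccccAeeeeeeee => ccccccccceeeeeeeee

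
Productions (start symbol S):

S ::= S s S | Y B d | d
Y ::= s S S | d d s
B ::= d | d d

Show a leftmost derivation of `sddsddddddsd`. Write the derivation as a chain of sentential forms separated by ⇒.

S ⇒ SsS ⇒ YBdsS ⇒ sSSBdsS ⇒ sYBdSBdsS ⇒ sddsBdSBdsS ⇒ sddsddSBdsS ⇒ sddsdddBdsS ⇒ sddsddddddsS ⇒ sddsddddddsd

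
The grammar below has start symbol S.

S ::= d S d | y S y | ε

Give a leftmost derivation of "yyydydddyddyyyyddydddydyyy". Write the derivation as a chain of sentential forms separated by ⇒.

S⇒ySy⇒yySyy⇒yyySyyy⇒yyydSdyyy⇒yyydySydyyy⇒yyydydSdydyyy⇒yyydyddSddydyyy⇒yyydydddSdddydyyy⇒yyydydddySydddydyyy⇒yyydydddydSdydddydyyy⇒yyydydddyddSddydddydyyy⇒yyydydddyddySyddydddydyyy⇒yyydydddyddyySyyddydddydyyy⇒yyydydddyddyyyyddydddydyyy

S ⇒ ySy   [S ::= y S y]
ySy ⇒ yySyy   [S ::= y S y]
yySyy ⇒ yyySyyy   [S ::= y S y]
yyySyyy ⇒ yyydSdyyy   [S ::= d S d]
yyydSdyyy ⇒ yyydySydyyy   [S ::= y S y]
yyydySydyyy ⇒ yyydydSdydyyy   [S ::= d S d]
yyydydSdydyyy ⇒ yyydyddSddydyyy   [S ::= d S d]
yyydyddSddydyyy ⇒ yyydydddSdddydyyy   [S ::= d S d]
yyydydddSdddydyyy ⇒ yyydydddySydddydyyy   [S ::= y S y]
yyydydddySydddydyyy ⇒ yyydydddydSdydddydyyy   [S ::= d S d]
yyydydddydSdydddydyyy ⇒ yyydydddyddSddydddydyyy   [S ::= d S d]
yyydydddyddSddydddydyyy ⇒ yyydydddyddySyddydddydyyy   [S ::= y S y]
yyydydddyddySyddydddydyyy ⇒ yyydydddyddyySyyddydddydyyy   [S ::= y S y]
yyydydddyddyySyyddydddydyyy ⇒ yyydydddyddyyyyddydddydyyy   [S ::= ε]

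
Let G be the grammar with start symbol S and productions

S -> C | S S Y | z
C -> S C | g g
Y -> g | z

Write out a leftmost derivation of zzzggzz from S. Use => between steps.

S => SSY   [S -> S S Y]
SSY => SSYSY   [S -> S S Y]
SSYSY => zSYSY   [S -> z]
zSYSY => zSSYYSY   [S -> S S Y]
zSSYYSY => zzSYYSY   [S -> z]
zzSYYSY => zzzYYSY   [S -> z]
zzzYYSY => zzzgYSY   [Y -> g]
zzzgYSY => zzzggSY   [Y -> g]
zzzggSY => zzzggzY   [S -> z]
zzzggzY => zzzggzz   [Y -> z]

S=>SSY=>SSYSY=>zSYSY=>zSSYYSY=>zzSYYSY=>zzzYYSY=>zzzgYSY=>zzzggSY=>zzzggzY=>zzzggzz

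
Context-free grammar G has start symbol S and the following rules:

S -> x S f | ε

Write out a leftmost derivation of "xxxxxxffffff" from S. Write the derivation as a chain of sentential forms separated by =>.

S => xSf => xxSff => xxxSfff => xxxxSffff => xxxxxSfffff => xxxxxxSffffff => xxxxxxffffff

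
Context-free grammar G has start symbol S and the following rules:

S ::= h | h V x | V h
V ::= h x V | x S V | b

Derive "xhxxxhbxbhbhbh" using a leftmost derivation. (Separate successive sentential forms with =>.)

S=>Vh=>xSVh=>xVhVh=>xhxVhVh=>xhxxSVhVh=>xhxxVhVhVh=>xhxxxSVhVhVh=>xhxxxhVxVhVhVh=>xhxxxhbxVhVhVh=>xhxxxhbxbhVhVh=>xhxxxhbxbhbhVh=>xhxxxhbxbhbhbh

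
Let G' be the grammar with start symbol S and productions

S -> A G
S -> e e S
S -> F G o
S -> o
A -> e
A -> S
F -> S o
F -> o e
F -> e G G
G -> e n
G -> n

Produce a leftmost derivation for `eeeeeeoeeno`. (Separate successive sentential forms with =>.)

S => eeS => eeeeS => eeeeeeS => eeeeeeFGo => eeeeeeoeGo => eeeeeeoeeno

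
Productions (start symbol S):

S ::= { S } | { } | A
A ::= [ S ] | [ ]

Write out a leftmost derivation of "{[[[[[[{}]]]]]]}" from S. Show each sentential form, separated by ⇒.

S ⇒ {S} ⇒ {A} ⇒ {[S]} ⇒ {[A]} ⇒ {[[S]]} ⇒ {[[A]]} ⇒ {[[[S]]]} ⇒ {[[[A]]]} ⇒ {[[[[S]]]]} ⇒ {[[[[A]]]]} ⇒ {[[[[[S]]]]]} ⇒ {[[[[[A]]]]]} ⇒ {[[[[[[S]]]]]]} ⇒ {[[[[[[{}]]]]]]}

S ⇒ {S}   [S ::= { S }]
{S} ⇒ {A}   [S ::= A]
{A} ⇒ {[S]}   [A ::= [ S ]]
{[S]} ⇒ {[A]}   [S ::= A]
{[A]} ⇒ {[[S]]}   [A ::= [ S ]]
{[[S]]} ⇒ {[[A]]}   [S ::= A]
{[[A]]} ⇒ {[[[S]]]}   [A ::= [ S ]]
{[[[S]]]} ⇒ {[[[A]]]}   [S ::= A]
{[[[A]]]} ⇒ {[[[[S]]]]}   [A ::= [ S ]]
{[[[[S]]]]} ⇒ {[[[[A]]]]}   [S ::= A]
{[[[[A]]]]} ⇒ {[[[[[S]]]]]}   [A ::= [ S ]]
{[[[[[S]]]]]} ⇒ {[[[[[A]]]]]}   [S ::= A]
{[[[[[A]]]]]} ⇒ {[[[[[[S]]]]]]}   [A ::= [ S ]]
{[[[[[[S]]]]]]} ⇒ {[[[[[[{}]]]]]]}   [S ::= { }]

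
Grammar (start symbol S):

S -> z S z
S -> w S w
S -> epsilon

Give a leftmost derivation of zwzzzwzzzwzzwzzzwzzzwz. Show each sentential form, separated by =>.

S => zSz => zwSwz => zwzSzwz => zwzzSzzwz => zwzzzSzzzwz => zwzzzwSwzzzwz => zwzzzwzSzwzzzwz => zwzzzwzzSzzwzzzwz => zwzzzwzzzSzzzwzzzwz => zwzzzwzzzwSwzzzwzzzwz => zwzzzwzzzwzSzwzzzwzzzwz => zwzzzwzzzwzzwzzzwzzzwz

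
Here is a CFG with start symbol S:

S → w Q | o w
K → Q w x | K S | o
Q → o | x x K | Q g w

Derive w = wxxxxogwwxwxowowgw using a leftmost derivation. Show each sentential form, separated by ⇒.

S ⇒ wQ ⇒ wQgw ⇒ wxxKgw ⇒ wxxKSgw ⇒ wxxKSSgw ⇒ wxxQwxSSgw ⇒ wxxxxKwxSSgw ⇒ wxxxxQwxwxSSgw ⇒ wxxxxQgwwxwxSSgw ⇒ wxxxxogwwxwxSSgw ⇒ wxxxxogwwxwxowSgw ⇒ wxxxxogwwxwxowowgw

S ⇒ wQ   [S → w Q]
wQ ⇒ wQgw   [Q → Q g w]
wQgw ⇒ wxxKgw   [Q → x x K]
wxxKgw ⇒ wxxKSgw   [K → K S]
wxxKSgw ⇒ wxxKSSgw   [K → K S]
wxxKSSgw ⇒ wxxQwxSSgw   [K → Q w x]
wxxQwxSSgw ⇒ wxxxxKwxSSgw   [Q → x x K]
wxxxxKwxSSgw ⇒ wxxxxQwxwxSSgw   [K → Q w x]
wxxxxQwxwxSSgw ⇒ wxxxxQgwwxwxSSgw   [Q → Q g w]
wxxxxQgwwxwxSSgw ⇒ wxxxxogwwxwxSSgw   [Q → o]
wxxxxogwwxwxSSgw ⇒ wxxxxogwwxwxowSgw   [S → o w]
wxxxxogwwxwxowSgw ⇒ wxxxxogwwxwxowowgw   [S → o w]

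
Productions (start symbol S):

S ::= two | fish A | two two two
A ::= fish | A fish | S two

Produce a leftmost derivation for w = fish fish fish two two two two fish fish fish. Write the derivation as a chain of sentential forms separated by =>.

S => fish A => fish A fish => fish A fish fish => fish A fish fish fish => fish S two fish fish fish => fish fish A two fish fish fish => fish fish S two two fish fish fish => fish fish fish A two two fish fish fish => fish fish fish S two two two fish fish fish => fish fish fish two two two two fish fish fish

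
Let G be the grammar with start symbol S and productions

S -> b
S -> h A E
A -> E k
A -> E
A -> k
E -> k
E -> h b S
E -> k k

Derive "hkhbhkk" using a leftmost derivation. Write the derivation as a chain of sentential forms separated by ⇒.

S ⇒ hAE ⇒ hkE ⇒ hkhbS ⇒ hkhbhAE ⇒ hkhbhEE ⇒ hkhbhkE ⇒ hkhbhkk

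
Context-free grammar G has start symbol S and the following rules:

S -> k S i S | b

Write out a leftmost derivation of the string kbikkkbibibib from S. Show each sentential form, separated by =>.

S=>kSiS=>kbiS=>kbikSiS=>kbikkSiSiS=>kbikkkSiSiSiS=>kbikkkbiSiSiS=>kbikkkbibiSiS=>kbikkkbibibiS=>kbikkkbibibib

S => kSiS   [S -> k S i S]
kSiS => kbiS   [S -> b]
kbiS => kbikSiS   [S -> k S i S]
kbikSiS => kbikkSiSiS   [S -> k S i S]
kbikkSiSiS => kbikkkSiSiSiS   [S -> k S i S]
kbikkkSiSiSiS => kbikkkbiSiSiS   [S -> b]
kbikkkbiSiSiS => kbikkkbibiSiS   [S -> b]
kbikkkbibiSiS => kbikkkbibibiS   [S -> b]
kbikkkbibibiS => kbikkkbibibib   [S -> b]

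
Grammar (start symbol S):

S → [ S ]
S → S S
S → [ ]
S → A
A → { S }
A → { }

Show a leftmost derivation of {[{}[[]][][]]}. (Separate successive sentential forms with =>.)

S => A => {S} => {[S]} => {[SS]} => {[SSS]} => {[SSSS]} => {[ASSS]} => {[{}SSS]} => {[{}[S]SS]} => {[{}[[]]SS]} => {[{}[[]][]S]} => {[{}[[]][][]]}

S => A   [S → A]
A => {S}   [A → { S }]
{S} => {[S]}   [S → [ S ]]
{[S]} => {[SS]}   [S → S S]
{[SS]} => {[SSS]}   [S → S S]
{[SSS]} => {[SSSS]}   [S → S S]
{[SSSS]} => {[ASSS]}   [S → A]
{[ASSS]} => {[{}SSS]}   [A → { }]
{[{}SSS]} => {[{}[S]SS]}   [S → [ S ]]
{[{}[S]SS]} => {[{}[[]]SS]}   [S → [ ]]
{[{}[[]]SS]} => {[{}[[]][]S]}   [S → [ ]]
{[{}[[]][]S]} => {[{}[[]][][]]}   [S → [ ]]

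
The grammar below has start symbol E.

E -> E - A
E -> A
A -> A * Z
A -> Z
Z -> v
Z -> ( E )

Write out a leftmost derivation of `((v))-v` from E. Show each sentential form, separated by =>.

E => E-A => A-A => Z-A => (E)-A => (A)-A => (Z)-A => ((E))-A => ((A))-A => ((Z))-A => ((v))-A => ((v))-Z => ((v))-v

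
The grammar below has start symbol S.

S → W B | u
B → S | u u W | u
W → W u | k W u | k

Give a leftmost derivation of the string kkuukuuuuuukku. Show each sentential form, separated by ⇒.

S ⇒ WB ⇒ WuB ⇒ kWuuB ⇒ kkuuB ⇒ kkuuS ⇒ kkuuWB ⇒ kkuuWuB ⇒ kkuuWuuB ⇒ kkuuWuuuB ⇒ kkuuWuuuuB ⇒ kkuukuuuuB ⇒ kkuukuuuuuuW ⇒ kkuukuuuuuukWu ⇒ kkuukuuuuuukku

S ⇒ WB   [S → W B]
WB ⇒ WuB   [W → W u]
WuB ⇒ kWuuB   [W → k W u]
kWuuB ⇒ kkuuB   [W → k]
kkuuB ⇒ kkuuS   [B → S]
kkuuS ⇒ kkuuWB   [S → W B]
kkuuWB ⇒ kkuuWuB   [W → W u]
kkuuWuB ⇒ kkuuWuuB   [W → W u]
kkuuWuuB ⇒ kkuuWuuuB   [W → W u]
kkuuWuuuB ⇒ kkuuWuuuuB   [W → W u]
kkuuWuuuuB ⇒ kkuukuuuuB   [W → k]
kkuukuuuuB ⇒ kkuukuuuuuuW   [B → u u W]
kkuukuuuuuuW ⇒ kkuukuuuuuukWu   [W → k W u]
kkuukuuuuuukWu ⇒ kkuukuuuuuukku   [W → k]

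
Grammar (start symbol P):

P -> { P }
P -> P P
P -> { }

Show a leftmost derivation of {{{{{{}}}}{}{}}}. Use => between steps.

P => {P} => {{P}} => {{PP}} => {{PPP}} => {{{P}PP}} => {{{{P}}PP}} => {{{{{P}}}PP}} => {{{{{{}}}}PP}} => {{{{{{}}}}{}P}} => {{{{{{}}}}{}{}}}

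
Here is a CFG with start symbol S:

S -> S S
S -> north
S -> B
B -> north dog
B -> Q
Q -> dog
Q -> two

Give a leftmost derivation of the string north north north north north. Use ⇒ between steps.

S ⇒ S S ⇒ S S S ⇒ S S S S ⇒ S S S S S ⇒ north S S S S ⇒ north north S S S ⇒ north north north S S ⇒ north north north north S ⇒ north north north north north

S ⇒ S S   [S -> S S]
S S ⇒ S S S   [S -> S S]
S S S ⇒ S S S S   [S -> S S]
S S S S ⇒ S S S S S   [S -> S S]
S S S S S ⇒ north S S S S   [S -> north]
north S S S S ⇒ north north S S S   [S -> north]
north north S S S ⇒ north north north S S   [S -> north]
north north north S S ⇒ north north north north S   [S -> north]
north north north north S ⇒ north north north north north   [S -> north]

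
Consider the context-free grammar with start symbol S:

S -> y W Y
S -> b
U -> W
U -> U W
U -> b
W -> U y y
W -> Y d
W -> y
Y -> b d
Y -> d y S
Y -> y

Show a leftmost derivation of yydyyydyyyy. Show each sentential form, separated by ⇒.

S⇒yWY⇒yyY⇒yydyS⇒yydyyWY⇒yydyyyY⇒yydyyydyS⇒yydyyydyyWY⇒yydyyydyyyY⇒yydyyydyyyy

S ⇒ yWY   [S -> y W Y]
yWY ⇒ yyY   [W -> y]
yyY ⇒ yydyS   [Y -> d y S]
yydyS ⇒ yydyyWY   [S -> y W Y]
yydyyWY ⇒ yydyyyY   [W -> y]
yydyyyY ⇒ yydyyydyS   [Y -> d y S]
yydyyydyS ⇒ yydyyydyyWY   [S -> y W Y]
yydyyydyyWY ⇒ yydyyydyyyY   [W -> y]
yydyyydyyyY ⇒ yydyyydyyyy   [Y -> y]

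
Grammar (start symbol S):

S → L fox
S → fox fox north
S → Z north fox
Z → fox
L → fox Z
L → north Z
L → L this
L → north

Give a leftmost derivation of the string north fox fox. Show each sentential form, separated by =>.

S => L fox => north Z fox => north fox fox

S => L fox   [S → L fox]
L fox => north Z fox   [L → north Z]
north Z fox => north fox fox   [Z → fox]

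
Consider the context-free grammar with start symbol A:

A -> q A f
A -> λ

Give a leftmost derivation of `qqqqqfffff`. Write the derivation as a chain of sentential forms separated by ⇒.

A ⇒ qAf   [A -> q A f]
qAf ⇒ qqAff   [A -> q A f]
qqAff ⇒ qqqAfff   [A -> q A f]
qqqAfff ⇒ qqqqAffff   [A -> q A f]
qqqqAffff ⇒ qqqqqAfffff   [A -> q A f]
qqqqqAfffff ⇒ qqqqqfffff   [A -> λ]

A⇒qAf⇒qqAff⇒qqqAfff⇒qqqqAffff⇒qqqqqAfffff⇒qqqqqfffff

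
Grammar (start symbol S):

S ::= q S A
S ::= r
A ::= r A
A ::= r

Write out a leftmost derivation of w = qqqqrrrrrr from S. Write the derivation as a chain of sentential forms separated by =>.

S => qSA => qqSAA => qqqSAAA => qqqqSAAAA => qqqqrAAAA => qqqqrrAAAA => qqqqrrrAAA => qqqqrrrrAA => qqqqrrrrrA => qqqqrrrrrr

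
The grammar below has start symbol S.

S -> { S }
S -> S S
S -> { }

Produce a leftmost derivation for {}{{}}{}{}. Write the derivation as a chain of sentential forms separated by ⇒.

S ⇒ SS ⇒ {}S ⇒ {}SS ⇒ {}SSS ⇒ {}{S}SS ⇒ {}{{}}SS ⇒ {}{{}}{}S ⇒ {}{{}}{}{}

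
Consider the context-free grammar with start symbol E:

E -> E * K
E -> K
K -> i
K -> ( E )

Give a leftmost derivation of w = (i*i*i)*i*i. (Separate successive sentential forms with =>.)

E => E*K => E*K*K => K*K*K => (E)*K*K => (E*K)*K*K => (E*K*K)*K*K => (K*K*K)*K*K => (i*K*K)*K*K => (i*i*K)*K*K => (i*i*i)*K*K => (i*i*i)*i*K => (i*i*i)*i*i

E => E*K   [E -> E * K]
E*K => E*K*K   [E -> E * K]
E*K*K => K*K*K   [E -> K]
K*K*K => (E)*K*K   [K -> ( E )]
(E)*K*K => (E*K)*K*K   [E -> E * K]
(E*K)*K*K => (E*K*K)*K*K   [E -> E * K]
(E*K*K)*K*K => (K*K*K)*K*K   [E -> K]
(K*K*K)*K*K => (i*K*K)*K*K   [K -> i]
(i*K*K)*K*K => (i*i*K)*K*K   [K -> i]
(i*i*K)*K*K => (i*i*i)*K*K   [K -> i]
(i*i*i)*K*K => (i*i*i)*i*K   [K -> i]
(i*i*i)*i*K => (i*i*i)*i*i   [K -> i]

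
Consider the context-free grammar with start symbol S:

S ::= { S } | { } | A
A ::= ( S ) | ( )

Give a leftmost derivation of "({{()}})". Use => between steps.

S => A   [S ::= A]
A => (S)   [A ::= ( S )]
(S) => ({S})   [S ::= { S }]
({S}) => ({{S}})   [S ::= { S }]
({{S}}) => ({{A}})   [S ::= A]
({{A}}) => ({{()}})   [A ::= ( )]

S=>A=>(S)=>({S})=>({{S}})=>({{A}})=>({{()}})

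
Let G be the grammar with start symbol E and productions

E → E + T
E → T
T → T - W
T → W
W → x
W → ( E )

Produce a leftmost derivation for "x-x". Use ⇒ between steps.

E ⇒ T   [E → T]
T ⇒ T-W   [T → T - W]
T-W ⇒ W-W   [T → W]
W-W ⇒ x-W   [W → x]
x-W ⇒ x-x   [W → x]

E ⇒ T ⇒ T-W ⇒ W-W ⇒ x-W ⇒ x-x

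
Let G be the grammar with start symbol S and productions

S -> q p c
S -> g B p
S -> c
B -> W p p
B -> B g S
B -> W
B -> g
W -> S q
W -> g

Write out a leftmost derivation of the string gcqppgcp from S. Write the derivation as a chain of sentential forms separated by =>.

S => gBp => gBgSp => gWppgSp => gSqppgSp => gcqppgSp => gcqppgcp

S => gBp   [S -> g B p]
gBp => gBgSp   [B -> B g S]
gBgSp => gWppgSp   [B -> W p p]
gWppgSp => gSqppgSp   [W -> S q]
gSqppgSp => gcqppgSp   [S -> c]
gcqppgSp => gcqppgcp   [S -> c]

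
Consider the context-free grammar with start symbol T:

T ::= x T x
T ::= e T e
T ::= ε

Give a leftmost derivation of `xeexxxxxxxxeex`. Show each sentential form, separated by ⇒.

T⇒xTx⇒xeTex⇒xeeTeex⇒xeexTxeex⇒xeexxTxxeex⇒xeexxxTxxxeex⇒xeexxxxTxxxxeex⇒xeexxxxxxxxeex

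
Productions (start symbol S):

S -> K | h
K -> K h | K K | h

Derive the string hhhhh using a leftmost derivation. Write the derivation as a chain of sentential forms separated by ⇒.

S ⇒ K   [S -> K]
K ⇒ KK   [K -> K K]
KK ⇒ hK   [K -> h]
hK ⇒ hKK   [K -> K K]
hKK ⇒ hKKK   [K -> K K]
hKKK ⇒ hKhKK   [K -> K h]
hKhKK ⇒ hhhKK   [K -> h]
hhhKK ⇒ hhhhK   [K -> h]
hhhhK ⇒ hhhhh   [K -> h]

S⇒K⇒KK⇒hK⇒hKK⇒hKKK⇒hKhKK⇒hhhKK⇒hhhhK⇒hhhhh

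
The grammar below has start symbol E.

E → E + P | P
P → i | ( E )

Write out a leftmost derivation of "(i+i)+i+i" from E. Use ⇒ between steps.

E ⇒ E+P ⇒ E+P+P ⇒ P+P+P ⇒ (E)+P+P ⇒ (E+P)+P+P ⇒ (P+P)+P+P ⇒ (i+P)+P+P ⇒ (i+i)+P+P ⇒ (i+i)+i+P ⇒ (i+i)+i+i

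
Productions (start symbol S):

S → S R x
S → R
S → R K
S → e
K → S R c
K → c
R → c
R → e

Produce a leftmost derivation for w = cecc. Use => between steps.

S=>RK=>cK=>cSRc=>cRRc=>ceRc=>cecc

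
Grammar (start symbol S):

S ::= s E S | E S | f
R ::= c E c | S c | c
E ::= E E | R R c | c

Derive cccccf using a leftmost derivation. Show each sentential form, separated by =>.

S => ES => EES => EEES => RRcEES => cRcEES => cccEES => ccccES => cccccS => cccccf

S => ES   [S ::= E S]
ES => EES   [E ::= E E]
EES => EEES   [E ::= E E]
EEES => RRcEES   [E ::= R R c]
RRcEES => cRcEES   [R ::= c]
cRcEES => cccEES   [R ::= c]
cccEES => ccccES   [E ::= c]
ccccES => cccccS   [E ::= c]
cccccS => cccccf   [S ::= f]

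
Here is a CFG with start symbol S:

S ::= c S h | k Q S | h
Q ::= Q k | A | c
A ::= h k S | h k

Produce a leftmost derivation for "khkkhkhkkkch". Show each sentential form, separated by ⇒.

S ⇒ kQS ⇒ kQkS ⇒ kQkkS ⇒ kAkkS ⇒ khkSkkS ⇒ khkkQSkkS ⇒ khkkASkkS ⇒ khkkhkSkkS ⇒ khkkhkhkkS ⇒ khkkhkhkkkQS ⇒ khkkhkhkkkcS ⇒ khkkhkhkkkch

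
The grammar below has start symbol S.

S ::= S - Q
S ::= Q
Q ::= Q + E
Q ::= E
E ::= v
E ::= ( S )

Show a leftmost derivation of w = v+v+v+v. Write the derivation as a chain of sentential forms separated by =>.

S => Q   [S ::= Q]
Q => Q+E   [Q ::= Q + E]
Q+E => Q+E+E   [Q ::= Q + E]
Q+E+E => Q+E+E+E   [Q ::= Q + E]
Q+E+E+E => E+E+E+E   [Q ::= E]
E+E+E+E => v+E+E+E   [E ::= v]
v+E+E+E => v+v+E+E   [E ::= v]
v+v+E+E => v+v+v+E   [E ::= v]
v+v+v+E => v+v+v+v   [E ::= v]

S => Q => Q+E => Q+E+E => Q+E+E+E => E+E+E+E => v+E+E+E => v+v+E+E => v+v+v+E => v+v+v+v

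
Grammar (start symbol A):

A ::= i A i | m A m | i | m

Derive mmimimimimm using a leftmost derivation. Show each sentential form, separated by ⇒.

A ⇒ mAm   [A ::= m A m]
mAm ⇒ mmAmm   [A ::= m A m]
mmAmm ⇒ mmiAimm   [A ::= i A i]
mmiAimm ⇒ mmimAmimm   [A ::= m A m]
mmimAmimm ⇒ mmimiAimimm   [A ::= i A i]
mmimiAimimm ⇒ mmimimimimm   [A ::= m]

A ⇒ mAm ⇒ mmAmm ⇒ mmiAimm ⇒ mmimAmimm ⇒ mmimiAimimm ⇒ mmimimimimm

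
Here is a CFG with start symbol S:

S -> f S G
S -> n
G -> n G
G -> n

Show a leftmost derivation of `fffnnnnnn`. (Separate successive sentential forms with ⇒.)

S ⇒ fSG ⇒ ffSGG ⇒ fffSGGG ⇒ fffnGGG ⇒ fffnnGG ⇒ fffnnnGG ⇒ fffnnnnG ⇒ fffnnnnnG ⇒ fffnnnnnn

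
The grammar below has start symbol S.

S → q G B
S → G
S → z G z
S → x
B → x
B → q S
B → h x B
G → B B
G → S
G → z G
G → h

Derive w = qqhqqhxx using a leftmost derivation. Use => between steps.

S => qGB => qBBB => qqSBB => qqGBB => qqhBB => qqhqSB => qqhqqGBB => qqhqqhBB => qqhqqhxB => qqhqqhxx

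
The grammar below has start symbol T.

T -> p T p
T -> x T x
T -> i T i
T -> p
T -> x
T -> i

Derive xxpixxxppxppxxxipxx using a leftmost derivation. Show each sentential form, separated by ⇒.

T ⇒ xTx ⇒ xxTxx ⇒ xxpTpxx ⇒ xxpiTipxx ⇒ xxpixTxipxx ⇒ xxpixxTxxipxx ⇒ xxpixxxTxxxipxx ⇒ xxpixxxpTpxxxipxx ⇒ xxpixxxppTppxxxipxx ⇒ xxpixxxppxppxxxipxx

T ⇒ xTx   [T -> x T x]
xTx ⇒ xxTxx   [T -> x T x]
xxTxx ⇒ xxpTpxx   [T -> p T p]
xxpTpxx ⇒ xxpiTipxx   [T -> i T i]
xxpiTipxx ⇒ xxpixTxipxx   [T -> x T x]
xxpixTxipxx ⇒ xxpixxTxxipxx   [T -> x T x]
xxpixxTxxipxx ⇒ xxpixxxTxxxipxx   [T -> x T x]
xxpixxxTxxxipxx ⇒ xxpixxxpTpxxxipxx   [T -> p T p]
xxpixxxpTpxxxipxx ⇒ xxpixxxppTppxxxipxx   [T -> p T p]
xxpixxxppTppxxxipxx ⇒ xxpixxxppxppxxxipxx   [T -> x]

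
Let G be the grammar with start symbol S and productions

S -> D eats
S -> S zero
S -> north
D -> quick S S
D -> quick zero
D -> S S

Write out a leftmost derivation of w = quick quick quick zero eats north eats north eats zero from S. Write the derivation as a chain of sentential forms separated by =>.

S => S zero => D eats zero => quick S S eats zero => quick D eats S eats zero => quick quick S S eats S eats zero => quick quick D eats S eats S eats zero => quick quick quick zero eats S eats S eats zero => quick quick quick zero eats north eats S eats zero => quick quick quick zero eats north eats north eats zero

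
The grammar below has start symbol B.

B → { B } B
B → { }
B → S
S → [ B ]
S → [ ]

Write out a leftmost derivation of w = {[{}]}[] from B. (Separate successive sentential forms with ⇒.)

B⇒{B}B⇒{S}B⇒{[B]}B⇒{[{}]}B⇒{[{}]}S⇒{[{}]}[]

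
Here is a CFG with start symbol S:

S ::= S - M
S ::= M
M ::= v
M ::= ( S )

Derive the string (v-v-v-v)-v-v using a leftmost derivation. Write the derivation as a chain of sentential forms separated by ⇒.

S ⇒ S-M ⇒ S-M-M ⇒ M-M-M ⇒ (S)-M-M ⇒ (S-M)-M-M ⇒ (S-M-M)-M-M ⇒ (S-M-M-M)-M-M ⇒ (M-M-M-M)-M-M ⇒ (v-M-M-M)-M-M ⇒ (v-v-M-M)-M-M ⇒ (v-v-v-M)-M-M ⇒ (v-v-v-v)-M-M ⇒ (v-v-v-v)-v-M ⇒ (v-v-v-v)-v-v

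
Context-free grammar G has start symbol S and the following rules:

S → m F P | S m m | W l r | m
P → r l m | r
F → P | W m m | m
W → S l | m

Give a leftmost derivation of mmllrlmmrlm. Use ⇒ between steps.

S ⇒ mFP ⇒ mWmmP ⇒ mSlmmP ⇒ mWlrlmmP ⇒ mSllrlmmP ⇒ mmllrlmmP ⇒ mmllrlmmrlm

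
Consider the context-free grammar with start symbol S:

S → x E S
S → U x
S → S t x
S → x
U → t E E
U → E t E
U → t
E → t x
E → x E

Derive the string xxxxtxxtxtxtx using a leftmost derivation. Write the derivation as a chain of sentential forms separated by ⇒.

S ⇒ Stx ⇒ xEStx ⇒ xxEStx ⇒ xxxEStx ⇒ xxxxEStx ⇒ xxxxtxStx ⇒ xxxxtxxEStx ⇒ xxxxtxxtxStx ⇒ xxxxtxxtxUxtx ⇒ xxxxtxxtxtxtx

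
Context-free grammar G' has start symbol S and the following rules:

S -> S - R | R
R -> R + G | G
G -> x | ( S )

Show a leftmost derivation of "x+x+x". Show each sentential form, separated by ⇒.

S ⇒ R ⇒ R+G ⇒ R+G+G ⇒ G+G+G ⇒ x+G+G ⇒ x+x+G ⇒ x+x+x

S ⇒ R   [S -> R]
R ⇒ R+G   [R -> R + G]
R+G ⇒ R+G+G   [R -> R + G]
R+G+G ⇒ G+G+G   [R -> G]
G+G+G ⇒ x+G+G   [G -> x]
x+G+G ⇒ x+x+G   [G -> x]
x+x+G ⇒ x+x+x   [G -> x]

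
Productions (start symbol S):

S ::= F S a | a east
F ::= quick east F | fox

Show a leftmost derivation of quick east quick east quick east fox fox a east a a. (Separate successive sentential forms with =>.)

S => F S a => quick east F S a => quick east quick east F S a => quick east quick east quick east F S a => quick east quick east quick east fox S a => quick east quick east quick east fox F S a a => quick east quick east quick east fox fox S a a => quick east quick east quick east fox fox a east a a

S => F S a   [S ::= F S a]
F S a => quick east F S a   [F ::= quick east F]
quick east F S a => quick east quick east F S a   [F ::= quick east F]
quick east quick east F S a => quick east quick east quick east F S a   [F ::= quick east F]
quick east quick east quick east F S a => quick east quick east quick east fox S a   [F ::= fox]
quick east quick east quick east fox S a => quick east quick east quick east fox F S a a   [S ::= F S a]
quick east quick east quick east fox F S a a => quick east quick east quick east fox fox S a a   [F ::= fox]
quick east quick east quick east fox fox S a a => quick east quick east quick east fox fox a east a a   [S ::= a east]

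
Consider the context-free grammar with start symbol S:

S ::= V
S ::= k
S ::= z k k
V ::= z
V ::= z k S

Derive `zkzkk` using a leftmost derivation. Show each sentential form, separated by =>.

S=>V=>zkS=>zkzkk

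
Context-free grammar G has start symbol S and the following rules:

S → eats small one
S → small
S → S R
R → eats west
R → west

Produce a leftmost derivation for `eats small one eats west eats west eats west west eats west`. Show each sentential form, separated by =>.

S => S R => S R R => S R R R => S R R R R => S R R R R R => eats small one R R R R R => eats small one eats west R R R R => eats small one eats west eats west R R R => eats small one eats west eats west eats west R R => eats small one eats west eats west eats west west R => eats small one eats west eats west eats west west eats west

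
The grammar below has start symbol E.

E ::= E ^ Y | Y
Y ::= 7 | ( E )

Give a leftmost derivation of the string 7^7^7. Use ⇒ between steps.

E ⇒ E^Y   [E ::= E ^ Y]
E^Y ⇒ E^Y^Y   [E ::= E ^ Y]
E^Y^Y ⇒ Y^Y^Y   [E ::= Y]
Y^Y^Y ⇒ 7^Y^Y   [Y ::= 7]
7^Y^Y ⇒ 7^7^Y   [Y ::= 7]
7^7^Y ⇒ 7^7^7   [Y ::= 7]

E ⇒ E^Y ⇒ E^Y^Y ⇒ Y^Y^Y ⇒ 7^Y^Y ⇒ 7^7^Y ⇒ 7^7^7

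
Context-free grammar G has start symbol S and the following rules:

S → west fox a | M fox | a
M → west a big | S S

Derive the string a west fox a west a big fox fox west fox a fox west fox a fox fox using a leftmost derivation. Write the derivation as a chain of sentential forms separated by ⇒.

S ⇒ M fox   [S → M fox]
M fox ⇒ S S fox   [M → S S]
S S fox ⇒ a S fox   [S → a]
a S fox ⇒ a M fox fox   [S → M fox]
a M fox fox ⇒ a S S fox fox   [M → S S]
a S S fox fox ⇒ a M fox S fox fox   [S → M fox]
a M fox S fox fox ⇒ a S S fox S fox fox   [M → S S]
a S S fox S fox fox ⇒ a M fox S fox S fox fox   [S → M fox]
a M fox S fox S fox fox ⇒ a S S fox S fox S fox fox   [M → S S]
a S S fox S fox S fox fox ⇒ a west fox a S fox S fox S fox fox   [S → west fox a]
a west fox a S fox S fox S fox fox ⇒ a west fox a M fox fox S fox S fox fox   [S → M fox]
a west fox a M fox fox S fox S fox fox ⇒ a west fox a west a big fox fox S fox S fox fox   [M → west a big]
a west fox a west a big fox fox S fox S fox fox ⇒ a west fox a west a big fox fox west fox a fox S fox fox   [S → west fox a]
a west fox a west a big fox fox west fox a fox S fox fox ⇒ a west fox a west a big fox fox west fox a fox west fox a fox fox   [S → west fox a]

S ⇒ M fox ⇒ S S fox ⇒ a S fox ⇒ a M fox fox ⇒ a S S fox fox ⇒ a M fox S fox fox ⇒ a S S fox S fox fox ⇒ a M fox S fox S fox fox ⇒ a S S fox S fox S fox fox ⇒ a west fox a S fox S fox S fox fox ⇒ a west fox a M fox fox S fox S fox fox ⇒ a west fox a west a big fox fox S fox S fox fox ⇒ a west fox a west a big fox fox west fox a fox S fox fox ⇒ a west fox a west a big fox fox west fox a fox west fox a fox fox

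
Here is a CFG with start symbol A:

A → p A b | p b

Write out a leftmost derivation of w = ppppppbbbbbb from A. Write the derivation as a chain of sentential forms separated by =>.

A => pAb => ppAbb => pppAbbb => ppppAbbbb => pppppAbbbbb => ppppppbbbbbb

A => pAb   [A → p A b]
pAb => ppAbb   [A → p A b]
ppAbb => pppAbbb   [A → p A b]
pppAbbb => ppppAbbbb   [A → p A b]
ppppAbbbb => pppppAbbbbb   [A → p A b]
pppppAbbbbb => ppppppbbbbbb   [A → p b]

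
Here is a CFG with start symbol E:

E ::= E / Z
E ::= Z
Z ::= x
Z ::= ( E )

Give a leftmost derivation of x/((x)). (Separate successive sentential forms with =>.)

E=>E/Z=>Z/Z=>x/Z=>x/(E)=>x/(Z)=>x/((E))=>x/((Z))=>x/((x))

E => E/Z   [E ::= E / Z]
E/Z => Z/Z   [E ::= Z]
Z/Z => x/Z   [Z ::= x]
x/Z => x/(E)   [Z ::= ( E )]
x/(E) => x/(Z)   [E ::= Z]
x/(Z) => x/((E))   [Z ::= ( E )]
x/((E)) => x/((Z))   [E ::= Z]
x/((Z)) => x/((x))   [Z ::= x]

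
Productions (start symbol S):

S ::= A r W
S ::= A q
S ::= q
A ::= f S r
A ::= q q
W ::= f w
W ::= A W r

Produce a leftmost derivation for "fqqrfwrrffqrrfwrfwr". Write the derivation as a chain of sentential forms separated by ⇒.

S⇒ArW⇒fSrrW⇒fArWrrW⇒fqqrWrrW⇒fqqrfwrrW⇒fqqrfwrrAWr⇒fqqrfwrrfSrWr⇒fqqrfwrrfArWrWr⇒fqqrfwrrffSrrWrWr⇒fqqrfwrrffqrrWrWr⇒fqqrfwrrffqrrfwrWr⇒fqqrfwrrffqrrfwrfwr

S ⇒ ArW   [S ::= A r W]
ArW ⇒ fSrrW   [A ::= f S r]
fSrrW ⇒ fArWrrW   [S ::= A r W]
fArWrrW ⇒ fqqrWrrW   [A ::= q q]
fqqrWrrW ⇒ fqqrfwrrW   [W ::= f w]
fqqrfwrrW ⇒ fqqrfwrrAWr   [W ::= A W r]
fqqrfwrrAWr ⇒ fqqrfwrrfSrWr   [A ::= f S r]
fqqrfwrrfSrWr ⇒ fqqrfwrrfArWrWr   [S ::= A r W]
fqqrfwrrfArWrWr ⇒ fqqrfwrrffSrrWrWr   [A ::= f S r]
fqqrfwrrffSrrWrWr ⇒ fqqrfwrrffqrrWrWr   [S ::= q]
fqqrfwrrffqrrWrWr ⇒ fqqrfwrrffqrrfwrWr   [W ::= f w]
fqqrfwrrffqrrfwrWr ⇒ fqqrfwrrffqrrfwrfwr   [W ::= f w]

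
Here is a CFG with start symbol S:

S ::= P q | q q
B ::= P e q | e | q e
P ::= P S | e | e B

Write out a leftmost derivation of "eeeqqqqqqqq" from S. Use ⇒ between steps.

S ⇒ Pq ⇒ PSq ⇒ PSSq ⇒ eSSq ⇒ ePqSq ⇒ ePSqSq ⇒ ePSSqSq ⇒ eeBSSqSq ⇒ eeeSSqSq ⇒ eeeqqSqSq ⇒ eeeqqqqqSq ⇒ eeeqqqqqqqq

S ⇒ Pq   [S ::= P q]
Pq ⇒ PSq   [P ::= P S]
PSq ⇒ PSSq   [P ::= P S]
PSSq ⇒ eSSq   [P ::= e]
eSSq ⇒ ePqSq   [S ::= P q]
ePqSq ⇒ ePSqSq   [P ::= P S]
ePSqSq ⇒ ePSSqSq   [P ::= P S]
ePSSqSq ⇒ eeBSSqSq   [P ::= e B]
eeBSSqSq ⇒ eeeSSqSq   [B ::= e]
eeeSSqSq ⇒ eeeqqSqSq   [S ::= q q]
eeeqqSqSq ⇒ eeeqqqqqSq   [S ::= q q]
eeeqqqqqSq ⇒ eeeqqqqqqqq   [S ::= q q]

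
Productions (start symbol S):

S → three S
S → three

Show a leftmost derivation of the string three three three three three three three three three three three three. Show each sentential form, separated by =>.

S => three S => three three S => three three three S => three three three three S => three three three three three S => three three three three three three S => three three three three three three three S => three three three three three three three three S => three three three three three three three three three S => three three three three three three three three three three S => three three three three three three three three three three three S => three three three three three three three three three three three three

S => three S   [S → three S]
three S => three three S   [S → three S]
three three S => three three three S   [S → three S]
three three three S => three three three three S   [S → three S]
three three three three S => three three three three three S   [S → three S]
three three three three three S => three three three three three three S   [S → three S]
three three three three three three S => three three three three three three three S   [S → three S]
three three three three three three three S => three three three three three three three three S   [S → three S]
three three three three three three three three S => three three three three three three three three three S   [S → three S]
three three three three three three three three three S => three three three three three three three three three three S   [S → three S]
three three three three three three three three three three S => three three three three three three three three three three three S   [S → three S]
three three three three three three three three three three three S => three three three three three three three three three three three three   [S → three]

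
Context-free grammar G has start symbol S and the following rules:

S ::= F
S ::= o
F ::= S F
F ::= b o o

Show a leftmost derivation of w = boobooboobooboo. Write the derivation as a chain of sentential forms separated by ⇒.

S ⇒ F ⇒ SF ⇒ FF ⇒ SFF ⇒ FFF ⇒ SFFF ⇒ FFFF ⇒ booFFF ⇒ booSFFF ⇒ booFFFF ⇒ boobooFFF ⇒ booboobooFF ⇒ boobooboobooF ⇒ boobooboobooboo

S ⇒ F   [S ::= F]
F ⇒ SF   [F ::= S F]
SF ⇒ FF   [S ::= F]
FF ⇒ SFF   [F ::= S F]
SFF ⇒ FFF   [S ::= F]
FFF ⇒ SFFF   [F ::= S F]
SFFF ⇒ FFFF   [S ::= F]
FFFF ⇒ booFFF   [F ::= b o o]
booFFF ⇒ booSFFF   [F ::= S F]
booSFFF ⇒ booFFFF   [S ::= F]
booFFFF ⇒ boobooFFF   [F ::= b o o]
boobooFFF ⇒ booboobooFF   [F ::= b o o]
booboobooFF ⇒ boobooboobooF   [F ::= b o o]
boobooboobooF ⇒ boobooboobooboo   [F ::= b o o]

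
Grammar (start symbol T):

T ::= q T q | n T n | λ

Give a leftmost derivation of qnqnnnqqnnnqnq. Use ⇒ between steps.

T⇒qTq⇒qnTnq⇒qnqTqnq⇒qnqnTnqnq⇒qnqnnTnnqnq⇒qnqnnnTnnnqnq⇒qnqnnnqTqnnnqnq⇒qnqnnnqqnnnqnq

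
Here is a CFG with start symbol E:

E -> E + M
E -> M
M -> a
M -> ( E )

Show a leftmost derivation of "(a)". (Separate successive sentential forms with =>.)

E => M => (E) => (M) => (a)

E => M   [E -> M]
M => (E)   [M -> ( E )]
(E) => (M)   [E -> M]
(M) => (a)   [M -> a]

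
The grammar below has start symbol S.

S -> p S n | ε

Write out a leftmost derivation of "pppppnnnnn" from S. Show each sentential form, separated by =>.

S => pSn   [S -> p S n]
pSn => ppSnn   [S -> p S n]
ppSnn => pppSnnn   [S -> p S n]
pppSnnn => ppppSnnnn   [S -> p S n]
ppppSnnnn => pppppSnnnnn   [S -> p S n]
pppppSnnnnn => pppppnnnnn   [S -> ε]

S => pSn => ppSnn => pppSnnn => ppppSnnnn => pppppSnnnnn => pppppnnnnn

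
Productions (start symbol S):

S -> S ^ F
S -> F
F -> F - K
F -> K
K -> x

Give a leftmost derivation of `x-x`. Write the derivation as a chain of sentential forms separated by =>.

S=>F=>F-K=>K-K=>x-K=>x-x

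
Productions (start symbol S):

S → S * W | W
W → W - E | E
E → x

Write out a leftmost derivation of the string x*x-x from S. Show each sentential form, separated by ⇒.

S⇒S*W⇒W*W⇒E*W⇒x*W⇒x*W-E⇒x*E-E⇒x*x-E⇒x*x-x

S ⇒ S*W   [S → S * W]
S*W ⇒ W*W   [S → W]
W*W ⇒ E*W   [W → E]
E*W ⇒ x*W   [E → x]
x*W ⇒ x*W-E   [W → W - E]
x*W-E ⇒ x*E-E   [W → E]
x*E-E ⇒ x*x-E   [E → x]
x*x-E ⇒ x*x-x   [E → x]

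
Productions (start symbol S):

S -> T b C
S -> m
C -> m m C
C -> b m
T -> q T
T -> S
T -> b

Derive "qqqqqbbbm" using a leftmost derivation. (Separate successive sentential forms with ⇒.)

S ⇒ TbC   [S -> T b C]
TbC ⇒ qTbC   [T -> q T]
qTbC ⇒ qqTbC   [T -> q T]
qqTbC ⇒ qqqTbC   [T -> q T]
qqqTbC ⇒ qqqqTbC   [T -> q T]
qqqqTbC ⇒ qqqqqTbC   [T -> q T]
qqqqqTbC ⇒ qqqqqbbC   [T -> b]
qqqqqbbC ⇒ qqqqqbbbm   [C -> b m]

S ⇒ TbC ⇒ qTbC ⇒ qqTbC ⇒ qqqTbC ⇒ qqqqTbC ⇒ qqqqqTbC ⇒ qqqqqbbC ⇒ qqqqqbbbm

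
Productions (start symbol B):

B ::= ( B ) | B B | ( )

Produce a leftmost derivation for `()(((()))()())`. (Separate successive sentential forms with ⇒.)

B ⇒ BB ⇒ ()B ⇒ ()(B) ⇒ ()(BB) ⇒ ()(BBB) ⇒ ()((B)BB) ⇒ ()(((B))BB) ⇒ ()(((()))BB) ⇒ ()(((()))()B) ⇒ ()(((()))()())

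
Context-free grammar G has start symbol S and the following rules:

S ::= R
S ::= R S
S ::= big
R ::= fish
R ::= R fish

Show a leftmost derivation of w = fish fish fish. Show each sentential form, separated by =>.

S => R S => fish S => fish R S => fish fish S => fish fish R => fish fish fish

S => R S   [S ::= R S]
R S => fish S   [R ::= fish]
fish S => fish R S   [S ::= R S]
fish R S => fish fish S   [R ::= fish]
fish fish S => fish fish R   [S ::= R]
fish fish R => fish fish fish   [R ::= fish]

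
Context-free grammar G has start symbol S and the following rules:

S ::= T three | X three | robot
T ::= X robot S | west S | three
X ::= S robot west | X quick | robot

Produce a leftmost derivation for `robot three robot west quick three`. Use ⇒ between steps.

S ⇒ X three ⇒ X quick three ⇒ S robot west quick three ⇒ X three robot west quick three ⇒ robot three robot west quick three

S ⇒ X three   [S ::= X three]
X three ⇒ X quick three   [X ::= X quick]
X quick three ⇒ S robot west quick three   [X ::= S robot west]
S robot west quick three ⇒ X three robot west quick three   [S ::= X three]
X three robot west quick three ⇒ robot three robot west quick three   [X ::= robot]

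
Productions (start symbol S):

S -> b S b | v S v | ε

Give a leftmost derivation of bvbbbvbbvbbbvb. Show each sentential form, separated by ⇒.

S ⇒ bSb   [S -> b S b]
bSb ⇒ bvSvb   [S -> v S v]
bvSvb ⇒ bvbSbvb   [S -> b S b]
bvbSbvb ⇒ bvbbSbbvb   [S -> b S b]
bvbbSbbvb ⇒ bvbbbSbbbvb   [S -> b S b]
bvbbbSbbbvb ⇒ bvbbbvSvbbbvb   [S -> v S v]
bvbbbvSvbbbvb ⇒ bvbbbvbSbvbbbvb   [S -> b S b]
bvbbbvbSbvbbbvb ⇒ bvbbbvbbvbbbvb   [S -> ε]

S ⇒ bSb ⇒ bvSvb ⇒ bvbSbvb ⇒ bvbbSbbvb ⇒ bvbbbSbbbvb ⇒ bvbbbvSvbbbvb ⇒ bvbbbvbSbvbbbvb ⇒ bvbbbvbbvbbbvb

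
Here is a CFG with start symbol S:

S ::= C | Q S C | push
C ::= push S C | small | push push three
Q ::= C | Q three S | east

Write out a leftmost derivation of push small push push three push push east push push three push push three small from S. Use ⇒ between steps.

S ⇒ Q S C ⇒ C S C ⇒ push S C S C ⇒ push C C S C ⇒ push small C S C ⇒ push small push push three S C ⇒ push small push push three push C ⇒ push small push push three push push S C ⇒ push small push push three push push Q S C C ⇒ push small push push three push push east S C C ⇒ push small push push three push push east C C C ⇒ push small push push three push push east push push three C C ⇒ push small push push three push push east push push three push push three C ⇒ push small push push three push push east push push three push push three small

S ⇒ Q S C   [S ::= Q S C]
Q S C ⇒ C S C   [Q ::= C]
C S C ⇒ push S C S C   [C ::= push S C]
push S C S C ⇒ push C C S C   [S ::= C]
push C C S C ⇒ push small C S C   [C ::= small]
push small C S C ⇒ push small push push three S C   [C ::= push push three]
push small push push three S C ⇒ push small push push three push C   [S ::= push]
push small push push three push C ⇒ push small push push three push push S C   [C ::= push S C]
push small push push three push push S C ⇒ push small push push three push push Q S C C   [S ::= Q S C]
push small push push three push push Q S C C ⇒ push small push push three push push east S C C   [Q ::= east]
push small push push three push push east S C C ⇒ push small push push three push push east C C C   [S ::= C]
push small push push three push push east C C C ⇒ push small push push three push push east push push three C C   [C ::= push push three]
push small push push three push push east push push three C C ⇒ push small push push three push push east push push three push push three C   [C ::= push push three]
push small push push three push push east push push three push push three C ⇒ push small push push three push push east push push three push push three small   [C ::= small]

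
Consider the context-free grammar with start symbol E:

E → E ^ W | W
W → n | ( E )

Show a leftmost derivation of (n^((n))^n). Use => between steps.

E => W => (E) => (E^W) => (E^W^W) => (W^W^W) => (n^W^W) => (n^(E)^W) => (n^(W)^W) => (n^((E))^W) => (n^((W))^W) => (n^((n))^W) => (n^((n))^n)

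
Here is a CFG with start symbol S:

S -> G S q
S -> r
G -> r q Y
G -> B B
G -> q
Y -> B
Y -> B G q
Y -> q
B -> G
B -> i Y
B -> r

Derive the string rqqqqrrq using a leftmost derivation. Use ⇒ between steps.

S ⇒ GSq ⇒ BBSq ⇒ GBSq ⇒ rqYBSq ⇒ rqBGqBSq ⇒ rqGGqBSq ⇒ rqqGqBSq ⇒ rqqqqBSq ⇒ rqqqqrSq ⇒ rqqqqrrq

S ⇒ GSq   [S -> G S q]
GSq ⇒ BBSq   [G -> B B]
BBSq ⇒ GBSq   [B -> G]
GBSq ⇒ rqYBSq   [G -> r q Y]
rqYBSq ⇒ rqBGqBSq   [Y -> B G q]
rqBGqBSq ⇒ rqGGqBSq   [B -> G]
rqGGqBSq ⇒ rqqGqBSq   [G -> q]
rqqGqBSq ⇒ rqqqqBSq   [G -> q]
rqqqqBSq ⇒ rqqqqrSq   [B -> r]
rqqqqrSq ⇒ rqqqqrrq   [S -> r]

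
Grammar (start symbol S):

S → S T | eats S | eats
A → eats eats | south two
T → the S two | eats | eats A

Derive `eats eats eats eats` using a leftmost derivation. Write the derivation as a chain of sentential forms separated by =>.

S => eats S   [S → eats S]
eats S => eats S T   [S → S T]
eats S T => eats eats S T   [S → eats S]
eats eats S T => eats eats eats T   [S → eats]
eats eats eats T => eats eats eats eats   [T → eats]

S => eats S => eats S T => eats eats S T => eats eats eats T => eats eats eats eats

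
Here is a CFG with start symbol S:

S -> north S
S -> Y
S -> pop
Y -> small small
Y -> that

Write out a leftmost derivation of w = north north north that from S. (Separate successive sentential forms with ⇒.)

S ⇒ north S   [S -> north S]
north S ⇒ north north S   [S -> north S]
north north S ⇒ north north north S   [S -> north S]
north north north S ⇒ north north north Y   [S -> Y]
north north north Y ⇒ north north north that   [Y -> that]

S ⇒ north S ⇒ north north S ⇒ north north north S ⇒ north north north Y ⇒ north north north that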